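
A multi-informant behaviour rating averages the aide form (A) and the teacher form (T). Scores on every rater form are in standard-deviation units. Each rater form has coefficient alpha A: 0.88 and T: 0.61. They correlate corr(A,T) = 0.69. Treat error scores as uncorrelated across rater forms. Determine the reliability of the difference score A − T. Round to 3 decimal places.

Var(A−T) = 1 + 1 − 2·0.69 = 2 − 1.38 = 0.62.
Because errors are independent across components, Cov(Tᵢ,Tⱼ) = Cov(Xᵢ,Xⱼ); the off-diagonal part of the true-score variance is the same as above.
True-score variance = [0.88 + 0.61] − 1.38 = 1.49 − 1.38 = 0.11.
Reliability = 0.11 / 0.62 = 0.177.

0.177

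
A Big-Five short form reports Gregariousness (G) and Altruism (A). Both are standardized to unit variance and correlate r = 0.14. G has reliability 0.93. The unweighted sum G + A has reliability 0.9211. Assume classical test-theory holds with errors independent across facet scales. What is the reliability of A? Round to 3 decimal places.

0.890

Var(G+A) = 2 + 2·0.14 = 2.280.
True-score variance = ρ_G + ρ_A + 2·0.14, so 0.9211 = (0.93 + ρ_A + 0.28) / 2.280.
ρ_A = 0.9211·2.280 − 0.93 − 0.28 = 0.890.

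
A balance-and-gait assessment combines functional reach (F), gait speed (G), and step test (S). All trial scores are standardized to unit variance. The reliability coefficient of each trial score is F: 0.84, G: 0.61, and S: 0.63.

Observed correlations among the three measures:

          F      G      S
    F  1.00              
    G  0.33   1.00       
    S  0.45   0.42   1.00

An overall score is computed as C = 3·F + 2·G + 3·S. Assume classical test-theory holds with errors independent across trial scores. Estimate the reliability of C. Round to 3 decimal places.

Var(C) = 3² + 2² + 3² + 2·[6·0.33 + 9·0.45 + 6·0.42] = 22 + 17.1 = 39.1.
With uncorrelated errors the cross-covariances are all true-score covariance, so they carry over unchanged; only the diagonal terms shrink to ρᵢσᵢ².
True-score variance = [3²·0.84 + 2²·0.61 + 3²·0.63] + 17.1 = 15.67 + 17.1 = 32.77.
Reliability = 32.77 / 39.1 = 0.838.

0.838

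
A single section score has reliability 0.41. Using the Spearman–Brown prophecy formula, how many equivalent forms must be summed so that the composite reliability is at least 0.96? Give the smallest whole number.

k ≥ ρ*(1−ρ₁)/(ρ₁(1−ρ*)) = 0.96·0.59 / (0.41·0.04) = 34.537.
Smallest integer k = 35.

35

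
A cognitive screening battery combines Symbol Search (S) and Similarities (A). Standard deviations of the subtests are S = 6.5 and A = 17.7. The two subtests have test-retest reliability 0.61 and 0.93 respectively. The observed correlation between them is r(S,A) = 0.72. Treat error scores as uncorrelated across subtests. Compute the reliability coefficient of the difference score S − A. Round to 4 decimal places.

Var(S−A) = 6.5² + 17.7² − 2·6.5·17.7·0.72 = 355.54 − 165.672 = 189.868.
With uncorrelated errors the cross-covariances are all true-score covariance, so they carry over unchanged; only the diagonal terms shrink to ρᵢσᵢ².
True-score variance = [6.5²·0.61 + 17.7²·0.93] − 165.672 = 317.132 − 165.672 = 151.46.
Reliability = 151.46 / 189.868 = 0.7977.

0.7977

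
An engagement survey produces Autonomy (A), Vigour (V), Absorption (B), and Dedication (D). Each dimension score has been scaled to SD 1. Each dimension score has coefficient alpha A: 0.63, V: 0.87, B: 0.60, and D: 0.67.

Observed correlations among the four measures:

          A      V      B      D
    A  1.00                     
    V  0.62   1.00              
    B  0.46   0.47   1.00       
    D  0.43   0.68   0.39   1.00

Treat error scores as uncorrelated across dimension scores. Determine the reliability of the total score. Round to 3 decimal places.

Var(A+V+B+D) = 4 + 2·[0.62 + 0.46 + 0.43 + 0.47 + 0.68 + 0.39] = 4 + 6.1 = 10.1.
With uncorrelated errors the cross-covariances are all true-score covariance, so they carry over unchanged; only the diagonal terms shrink to ρᵢσᵢ².
True-score variance = [0.63 + 0.87 + 0.60 + 0.67] + 6.1 = 2.77 + 6.1 = 8.87.
Reliability = 8.87 / 10.1 = 0.878.

0.878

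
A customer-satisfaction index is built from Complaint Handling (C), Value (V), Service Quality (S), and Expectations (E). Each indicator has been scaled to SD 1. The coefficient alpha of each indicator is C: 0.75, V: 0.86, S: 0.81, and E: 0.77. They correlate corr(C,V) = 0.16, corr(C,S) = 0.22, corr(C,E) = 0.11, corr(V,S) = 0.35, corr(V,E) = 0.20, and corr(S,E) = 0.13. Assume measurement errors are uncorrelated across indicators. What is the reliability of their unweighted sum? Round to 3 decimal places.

0.872

Var(C+V+S+E) = 4 + 2·[0.16 + 0.22 + 0.11 + 0.35 + 0.20 + 0.13] = 4 + 2.34 = 6.34.
Under uncorrelated errors the observed covariances equal the true-score covariances, so only the own-variance terms attenuate.
True-score variance = [0.75 + 0.86 + 0.81 + 0.77] + 2.34 = 3.19 + 2.34 = 5.53.
Reliability = 5.53 / 6.34 = 0.872.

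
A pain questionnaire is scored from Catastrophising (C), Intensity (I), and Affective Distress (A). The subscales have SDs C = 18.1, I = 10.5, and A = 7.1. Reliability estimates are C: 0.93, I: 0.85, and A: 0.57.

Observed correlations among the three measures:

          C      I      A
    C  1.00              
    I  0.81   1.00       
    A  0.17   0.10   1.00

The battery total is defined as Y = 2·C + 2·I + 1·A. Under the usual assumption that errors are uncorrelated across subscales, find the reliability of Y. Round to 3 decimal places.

0.943

Var(Y) = 2²·18.1² + 2²·10.5² + 7.1² + 2·[4·18.1·10.5·0.81 + 2·18.1·7.1·0.17 + 2·10.5·7.1·0.10] = 1801.85 + 1348.73 = 3150.58.
With uncorrelated errors the cross-covariances are all true-score covariance, so they carry over unchanged; only the diagonal terms shrink to ρᵢσᵢ².
True-score variance = [2²·18.1²·0.93 + 2²·10.5²·0.85 + 7.1²·0.57] + 1348.73 = 1622.29 + 1348.73 = 2971.02.
Reliability = 2971.02 / 3150.58 = 0.943.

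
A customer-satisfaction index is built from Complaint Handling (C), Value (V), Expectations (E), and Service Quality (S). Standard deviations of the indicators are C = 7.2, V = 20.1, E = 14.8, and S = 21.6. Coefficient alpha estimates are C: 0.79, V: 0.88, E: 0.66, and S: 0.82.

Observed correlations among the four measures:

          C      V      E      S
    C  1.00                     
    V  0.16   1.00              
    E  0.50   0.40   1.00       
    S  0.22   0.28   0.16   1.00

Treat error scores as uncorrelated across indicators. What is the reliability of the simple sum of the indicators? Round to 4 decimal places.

0.8881

Var(C+V+E+S) = 7.2² + 20.1² + 14.8² + 21.6² + 2·[7.2·20.1·0.16 + 7.2·14.8·0.50 + 7.2·21.6·0.22 + 20.1·14.8·0.40 + 20.1·21.6·0.28 + 14.8·21.6·0.16] = 1141.45 + 804.71 = 1946.16.
With uncorrelated errors the cross-covariances are all true-score covariance, so they carry over unchanged; only the diagonal terms shrink to ρᵢσᵢ².
True-score variance = [7.2²·0.79 + 20.1²·0.88 + 14.8²·0.66 + 21.6²·0.82] + 804.71 = 923.628 + 804.71 = 1728.34.
Reliability = 1728.34 / 1946.16 = 0.8881.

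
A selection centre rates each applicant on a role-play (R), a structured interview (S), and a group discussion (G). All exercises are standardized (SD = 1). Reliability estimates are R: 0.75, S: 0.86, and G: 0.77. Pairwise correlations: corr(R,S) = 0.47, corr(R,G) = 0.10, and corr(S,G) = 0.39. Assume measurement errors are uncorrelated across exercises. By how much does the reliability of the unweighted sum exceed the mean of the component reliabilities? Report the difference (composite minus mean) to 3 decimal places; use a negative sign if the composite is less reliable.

Var(sum) = 3 + 1.92 = 4.92; true-score variance = 2.38 + 1.92 = 4.3; composite reliability = 0.8740.
Mean component reliability = 0.7933.
Difference = 0.8740 − 0.7933 = 0.081.

0.081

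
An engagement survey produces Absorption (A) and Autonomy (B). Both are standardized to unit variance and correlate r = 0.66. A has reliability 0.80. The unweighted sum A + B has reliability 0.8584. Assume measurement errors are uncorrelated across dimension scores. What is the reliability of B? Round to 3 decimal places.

Var(A+B) = 2 + 2·0.66 = 3.320.
True-score variance = ρ_A + ρ_B + 2·0.66, so 0.8584 = (0.80 + ρ_B + 1.32) / 3.320.
ρ_B = 0.8584·3.320 − 0.80 − 1.32 = 0.730.

0.730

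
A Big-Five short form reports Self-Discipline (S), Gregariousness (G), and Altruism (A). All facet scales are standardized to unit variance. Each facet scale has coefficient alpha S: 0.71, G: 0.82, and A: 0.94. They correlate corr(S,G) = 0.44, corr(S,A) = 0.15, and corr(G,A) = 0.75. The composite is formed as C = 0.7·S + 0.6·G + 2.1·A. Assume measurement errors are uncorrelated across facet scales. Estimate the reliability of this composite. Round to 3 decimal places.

0.941

Var(C) = 0.7² + 0.6² + 2.1² + 2·[0.42·0.44 + 1.47·0.15 + 1.26·0.75] = 5.26 + 2.7006 = 7.9606.
Under uncorrelated errors the observed covariances equal the true-score covariances, so only the own-variance terms attenuate.
True-score variance = [0.7²·0.71 + 0.6²·0.82 + 2.1²·0.94] + 2.7006 = 4.7885 + 2.7006 = 7.4891.
Reliability = 7.4891 / 7.9606 = 0.941.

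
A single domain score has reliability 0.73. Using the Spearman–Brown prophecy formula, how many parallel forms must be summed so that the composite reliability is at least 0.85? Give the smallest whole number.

3

k ≥ ρ*(1−ρ₁)/(ρ₁(1−ρ*)) = 0.85·0.27 / (0.73·0.15) = 2.096.
Smallest integer k = 3.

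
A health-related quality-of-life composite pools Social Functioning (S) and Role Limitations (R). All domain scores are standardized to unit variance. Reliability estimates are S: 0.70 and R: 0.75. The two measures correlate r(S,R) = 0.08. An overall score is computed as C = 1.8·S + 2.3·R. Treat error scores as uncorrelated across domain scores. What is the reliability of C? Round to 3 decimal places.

Var(C) = 1.8² + 2.3² + 2·[4.14·0.08] = 8.53 + 0.6624 = 9.1924.
Under uncorrelated errors the observed covariances equal the true-score covariances, so only the own-variance terms attenuate.
True-score variance = [1.8²·0.70 + 2.3²·0.75] + 0.6624 = 6.2355 + 0.6624 = 6.8979.
Reliability = 6.8979 / 9.1924 = 0.750.

0.750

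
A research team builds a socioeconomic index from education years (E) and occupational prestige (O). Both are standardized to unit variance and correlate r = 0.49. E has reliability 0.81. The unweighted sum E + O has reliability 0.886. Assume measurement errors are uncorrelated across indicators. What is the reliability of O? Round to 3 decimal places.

Var(E+O) = 2 + 2·0.49 = 2.980.
True-score variance = ρ_E + ρ_O + 2·0.49, so 0.886 = (0.81 + ρ_O + 0.98) / 2.980.
ρ_O = 0.886·2.980 − 0.81 − 0.98 = 0.850.

0.850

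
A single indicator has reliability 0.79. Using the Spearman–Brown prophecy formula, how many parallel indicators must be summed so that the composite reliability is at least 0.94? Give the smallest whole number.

k ≥ ρ*(1−ρ₁)/(ρ₁(1−ρ*)) = 0.94·0.21 / (0.79·0.06) = 4.165.
Smallest integer k = 5.

5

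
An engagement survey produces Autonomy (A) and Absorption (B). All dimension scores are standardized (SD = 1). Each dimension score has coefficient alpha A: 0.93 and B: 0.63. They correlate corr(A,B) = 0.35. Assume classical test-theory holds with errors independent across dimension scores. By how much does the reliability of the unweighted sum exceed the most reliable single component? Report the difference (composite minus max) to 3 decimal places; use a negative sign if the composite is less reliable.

Var(sum) = 2 + 0.7 = 2.7; true-score variance = 1.56 + 0.7 = 2.26; composite reliability = 0.8370.
Max component reliability = 0.9300.
Difference = 0.8370 − 0.9300 = -0.093.

-0.093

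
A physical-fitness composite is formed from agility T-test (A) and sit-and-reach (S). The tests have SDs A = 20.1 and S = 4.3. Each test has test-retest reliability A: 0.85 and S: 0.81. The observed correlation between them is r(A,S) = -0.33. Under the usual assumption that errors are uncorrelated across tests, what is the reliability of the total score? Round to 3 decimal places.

Var(A+S) = 20.1² + 4.3² + 2·[20.1·4.3·(-0.33)] = 422.5 − 57.0438 = 365.456.
With uncorrelated errors the cross-covariances are all true-score covariance, so they carry over unchanged; only the diagonal terms shrink to ρᵢσᵢ².
True-score variance = [20.1²·0.85 + 4.3²·0.81] − 57.0438 = 358.385 − 57.0438 = 301.342.
Reliability = 301.342 / 365.456 = 0.825.

0.825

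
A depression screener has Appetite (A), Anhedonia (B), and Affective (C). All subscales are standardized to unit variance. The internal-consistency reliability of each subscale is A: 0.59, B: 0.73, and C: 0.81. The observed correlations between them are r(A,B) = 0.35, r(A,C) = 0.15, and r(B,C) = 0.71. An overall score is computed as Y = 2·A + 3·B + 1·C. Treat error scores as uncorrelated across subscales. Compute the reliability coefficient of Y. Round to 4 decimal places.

0.8153

Var(Y) = 2² + 3² + 1 + 2·[6·0.35 + 2·0.15 + 3·0.71] = 14 + 9.06 = 23.06.
With uncorrelated errors the cross-covariances are all true-score covariance, so they carry over unchanged; only the diagonal terms shrink to ρᵢσᵢ².
True-score variance = [2²·0.59 + 3²·0.73 + 0.81] + 9.06 = 9.74 + 9.06 = 18.8.
Reliability = 18.8 / 23.06 = 0.8153.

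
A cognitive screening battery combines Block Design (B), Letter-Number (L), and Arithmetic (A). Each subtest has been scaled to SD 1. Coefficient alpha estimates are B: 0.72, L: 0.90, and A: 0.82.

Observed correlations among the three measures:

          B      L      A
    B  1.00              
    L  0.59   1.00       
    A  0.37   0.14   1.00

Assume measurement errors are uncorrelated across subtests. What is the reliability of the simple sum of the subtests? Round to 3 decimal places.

0.892

Var(B+L+A) = 3 + 2·[0.59 + 0.37 + 0.14] = 3 + 2.2 = 5.2.
Under uncorrelated errors the observed covariances equal the true-score covariances, so only the own-variance terms attenuate.
True-score variance = [0.72 + 0.90 + 0.82] + 2.2 = 2.44 + 2.2 = 4.64.
Reliability = 4.64 / 5.2 = 0.892.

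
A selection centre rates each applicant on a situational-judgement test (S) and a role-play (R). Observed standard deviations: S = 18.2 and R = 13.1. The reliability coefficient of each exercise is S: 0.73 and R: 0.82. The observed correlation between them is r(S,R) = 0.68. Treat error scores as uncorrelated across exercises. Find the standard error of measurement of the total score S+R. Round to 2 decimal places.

10.97

Var(total) = 502.85 + 324.251 = 827.101.
True-score variance = 382.525 + 324.251 = 706.777, so reliability = 0.8545.
Error variance = 827.101 − 706.777 = 120.325; SEM = √120.325 = 10.97.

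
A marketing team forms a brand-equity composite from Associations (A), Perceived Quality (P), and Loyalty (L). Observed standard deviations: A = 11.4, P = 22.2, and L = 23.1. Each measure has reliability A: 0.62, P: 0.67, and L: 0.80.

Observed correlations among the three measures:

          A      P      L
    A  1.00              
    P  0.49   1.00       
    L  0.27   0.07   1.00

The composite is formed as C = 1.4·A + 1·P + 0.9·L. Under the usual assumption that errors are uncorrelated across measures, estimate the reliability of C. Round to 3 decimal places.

0.805

Var(C) = 1.4²·11.4² + 22.2² + 0.9²·23.1² + 2·[1.4·11.4·22.2·0.49 + 1.26·11.4·23.1·0.27 + 0.9·22.2·23.1·0.07] = 1179.79 + 591.018 = 1770.8.
Because errors are independent across components, Cov(Tᵢ,Tⱼ) = Cov(Xᵢ,Xⱼ); the off-diagonal part of the true-score variance is the same as above.
True-score variance = [1.4²·11.4²·0.62 + 22.2²·0.67 + 0.9²·23.1²·0.80] + 591.018 = 833.909 + 591.018 = 1424.93.
Reliability = 1424.93 / 1770.8 = 0.805.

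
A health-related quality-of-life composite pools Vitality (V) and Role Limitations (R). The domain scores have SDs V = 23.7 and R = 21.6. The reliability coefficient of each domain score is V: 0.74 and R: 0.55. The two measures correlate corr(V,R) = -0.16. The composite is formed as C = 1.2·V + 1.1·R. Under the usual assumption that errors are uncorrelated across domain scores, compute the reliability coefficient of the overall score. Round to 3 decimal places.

Var(C) = 1.2²·23.7² + 1.1²·21.6² + 2·[1.32·23.7·21.6·(-0.16)] = 1373.37 − 216.235 = 1157.14.
With uncorrelated errors the cross-covariances are all true-score covariance, so they carry over unchanged; only the diagonal terms shrink to ρᵢσᵢ².
True-score variance = [1.2²·23.7²·0.74 + 1.1²·21.6²·0.55] − 216.235 = 909.033 − 216.235 = 692.798.
Reliability = 692.798 / 1157.14 = 0.599.

0.599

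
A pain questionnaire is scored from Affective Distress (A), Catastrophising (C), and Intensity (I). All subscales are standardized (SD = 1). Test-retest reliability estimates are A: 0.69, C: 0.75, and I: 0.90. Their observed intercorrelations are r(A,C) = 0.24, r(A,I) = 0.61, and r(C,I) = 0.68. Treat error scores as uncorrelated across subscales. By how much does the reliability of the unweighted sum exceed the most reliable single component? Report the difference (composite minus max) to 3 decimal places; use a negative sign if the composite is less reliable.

Var(sum) = 3 + 3.06 = 6.06; true-score variance = 2.34 + 3.06 = 5.4; composite reliability = 0.8911.
Max component reliability = 0.9000.
Difference = 0.8911 − 0.9000 = -0.009.

-0.009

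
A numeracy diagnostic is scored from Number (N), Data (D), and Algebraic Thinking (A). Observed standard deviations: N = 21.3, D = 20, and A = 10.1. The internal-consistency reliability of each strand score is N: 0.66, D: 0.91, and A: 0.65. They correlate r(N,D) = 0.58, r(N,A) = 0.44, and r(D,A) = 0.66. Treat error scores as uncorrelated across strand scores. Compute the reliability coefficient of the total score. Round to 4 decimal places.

Var(N+D+A) = 21.3² + 20² + 10.1² + 2·[21.3·20·0.58 + 21.3·10.1·0.44 + 20·10.1·0.66] = 955.7 + 950.114 = 1905.81.
Under uncorrelated errors the observed covariances equal the true-score covariances, so only the own-variance terms attenuate.
True-score variance = [21.3²·0.66 + 20²·0.91 + 10.1²·0.65] + 950.114 = 729.742 + 950.114 = 1679.86.
Reliability = 1679.86 / 1905.81 = 0.8814.

0.8814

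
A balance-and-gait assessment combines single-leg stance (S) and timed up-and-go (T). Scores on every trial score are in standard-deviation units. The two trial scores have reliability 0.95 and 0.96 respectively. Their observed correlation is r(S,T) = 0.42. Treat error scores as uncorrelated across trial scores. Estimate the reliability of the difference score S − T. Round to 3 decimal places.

Var(S−T) = 1 + 1 − 2·0.42 = 2 − 0.84 = 1.16.
With uncorrelated errors the cross-covariances are all true-score covariance, so they carry over unchanged; only the diagonal terms shrink to ρᵢσᵢ².
True-score variance = [0.95 + 0.96] − 0.84 = 1.91 − 0.84 = 1.07.
Reliability = 1.07 / 1.16 = 0.922.

0.922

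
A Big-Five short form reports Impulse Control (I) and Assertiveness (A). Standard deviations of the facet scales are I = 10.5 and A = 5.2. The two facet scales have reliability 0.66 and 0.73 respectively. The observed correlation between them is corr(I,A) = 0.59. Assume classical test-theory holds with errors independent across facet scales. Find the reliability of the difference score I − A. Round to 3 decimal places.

0.385

Var(I−A) = 10.5² + 5.2² − 2·10.5·5.2·0.59 = 137.29 − 64.428 = 72.862.
Because errors are independent across components, Cov(Tᵢ,Tⱼ) = Cov(Xᵢ,Xⱼ); the off-diagonal part of the true-score variance is the same as above.
True-score variance = [10.5²·0.66 + 5.2²·0.73] − 64.428 = 92.5042 − 64.428 = 28.0762.
Reliability = 28.0762 / 72.862 = 0.385.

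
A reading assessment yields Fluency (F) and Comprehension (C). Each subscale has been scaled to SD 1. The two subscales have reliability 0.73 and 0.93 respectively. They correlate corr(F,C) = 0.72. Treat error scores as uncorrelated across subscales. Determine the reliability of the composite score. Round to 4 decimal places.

0.9012

Var(F+C) = 2 + 2·[0.72] = 2 + 1.44 = 3.44.
Under uncorrelated errors the observed covariances equal the true-score covariances, so only the own-variance terms attenuate.
True-score variance = [0.73 + 0.93] + 1.44 = 1.66 + 1.44 = 3.1.
Reliability = 3.1 / 3.44 = 0.9012.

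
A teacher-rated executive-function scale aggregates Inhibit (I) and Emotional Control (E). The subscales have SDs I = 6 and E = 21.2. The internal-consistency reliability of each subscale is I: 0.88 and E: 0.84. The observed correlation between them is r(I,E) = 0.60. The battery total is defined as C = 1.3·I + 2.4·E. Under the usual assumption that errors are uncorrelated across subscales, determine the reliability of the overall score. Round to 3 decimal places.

Var(C) = 1.3²·6² + 2.4²·21.2² + 2·[3.12·6·21.2·0.60] = 2649.61 + 476.237 = 3125.85.
With uncorrelated errors the cross-covariances are all true-score covariance, so they carry over unchanged; only the diagonal terms shrink to ρᵢσᵢ².
True-score variance = [1.3²·6²·0.88 + 2.4²·21.2²·0.84] + 476.237 = 2228.11 + 476.237 = 2704.35.
Reliability = 2704.35 / 3125.85 = 0.865.

0.865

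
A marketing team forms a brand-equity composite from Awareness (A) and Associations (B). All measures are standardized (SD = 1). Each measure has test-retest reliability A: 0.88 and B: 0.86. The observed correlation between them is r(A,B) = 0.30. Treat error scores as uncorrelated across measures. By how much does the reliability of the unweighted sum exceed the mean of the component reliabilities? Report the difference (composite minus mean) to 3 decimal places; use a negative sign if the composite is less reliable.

Var(sum) = 2 + 0.6 = 2.6; true-score variance = 1.74 + 0.6 = 2.34; composite reliability = 0.9000.
Mean component reliability = 0.8700.
Difference = 0.9000 − 0.8700 = 0.030.

0.030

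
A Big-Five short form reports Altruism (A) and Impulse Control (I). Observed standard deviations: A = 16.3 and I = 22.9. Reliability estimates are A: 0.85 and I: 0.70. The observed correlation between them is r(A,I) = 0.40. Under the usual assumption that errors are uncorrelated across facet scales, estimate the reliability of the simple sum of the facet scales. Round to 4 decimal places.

Var(A+I) = 16.3² + 22.9² + 2·[16.3·22.9·0.40] = 790.1 + 298.616 = 1088.72.
Because errors are independent across components, Cov(Tᵢ,Tⱼ) = Cov(Xᵢ,Xⱼ); the off-diagonal part of the true-score variance is the same as above.
True-score variance = [16.3²·0.85 + 22.9²·0.70] + 298.616 = 592.923 + 298.616 = 891.539.
Reliability = 891.539 / 1088.72 = 0.8189.

0.8189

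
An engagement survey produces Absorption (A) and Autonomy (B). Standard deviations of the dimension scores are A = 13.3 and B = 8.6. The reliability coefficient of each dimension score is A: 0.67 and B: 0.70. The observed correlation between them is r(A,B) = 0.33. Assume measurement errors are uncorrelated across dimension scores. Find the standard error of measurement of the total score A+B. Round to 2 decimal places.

Var(total) = 250.85 + 75.4908 = 326.341.
True-score variance = 170.288 + 75.4908 = 245.779, so reliability = 0.7531.
Error variance = 326.341 − 245.779 = 80.5617; SEM = √80.5617 = 8.98.

8.98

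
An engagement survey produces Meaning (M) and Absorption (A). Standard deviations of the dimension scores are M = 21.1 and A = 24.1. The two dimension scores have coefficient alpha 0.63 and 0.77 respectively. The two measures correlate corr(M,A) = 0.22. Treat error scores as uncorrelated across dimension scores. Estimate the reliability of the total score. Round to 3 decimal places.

Var(M+A) = 21.1² + 24.1² + 2·[21.1·24.1·0.22] = 1026.02 + 223.744 = 1249.76.
Under uncorrelated errors the observed covariances equal the true-score covariances, so only the own-variance terms attenuate.
True-score variance = [21.1²·0.63 + 24.1²·0.77] + 223.744 = 727.706 + 223.744 = 951.45.
Reliability = 951.45 / 1249.76 = 0.761.

0.761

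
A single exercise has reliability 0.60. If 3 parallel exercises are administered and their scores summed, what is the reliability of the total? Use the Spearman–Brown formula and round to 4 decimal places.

0.8182

ρ_k = kρ / (1 + (k−1)ρ) = 3·0.60 / (1 + 2·0.60) = 1.800 / 2.200 = 0.8182.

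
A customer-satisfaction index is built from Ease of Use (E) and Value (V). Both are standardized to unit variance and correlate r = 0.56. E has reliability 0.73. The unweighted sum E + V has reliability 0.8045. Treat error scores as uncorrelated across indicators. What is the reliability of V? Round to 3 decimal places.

0.660

Var(E+V) = 2 + 2·0.56 = 3.120.
True-score variance = ρ_E + ρ_V + 2·0.56, so 0.8045 = (0.73 + ρ_V + 1.12) / 3.120.
ρ_V = 0.8045·3.120 − 0.73 − 1.12 = 0.660.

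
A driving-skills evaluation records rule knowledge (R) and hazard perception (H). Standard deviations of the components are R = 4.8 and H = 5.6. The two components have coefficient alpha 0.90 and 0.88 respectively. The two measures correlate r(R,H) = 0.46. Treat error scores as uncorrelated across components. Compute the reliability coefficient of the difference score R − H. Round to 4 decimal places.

0.7955

Var(R−H) = 4.8² + 5.6² − 2·4.8·5.6·0.46 = 54.4 − 24.7296 = 29.6704.
Under uncorrelated errors the observed covariances equal the true-score covariances, so only the own-variance terms attenuate.
True-score variance = [4.8²·0.90 + 5.6²·0.88] − 24.7296 = 48.3328 − 24.7296 = 23.6032.
Reliability = 23.6032 / 29.6704 = 0.7955.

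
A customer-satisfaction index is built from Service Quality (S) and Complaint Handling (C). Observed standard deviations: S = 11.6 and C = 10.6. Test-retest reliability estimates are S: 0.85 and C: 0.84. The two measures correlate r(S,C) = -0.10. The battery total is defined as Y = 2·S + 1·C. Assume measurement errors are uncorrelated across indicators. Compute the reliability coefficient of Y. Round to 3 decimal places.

0.836

Var(Y) = 2²·11.6² + 10.6² + 2·[2·11.6·10.6·(-0.10)] = 650.6 − 49.184 = 601.416.
Because errors are independent across components, Cov(Tᵢ,Tⱼ) = Cov(Xᵢ,Xⱼ); the off-diagonal part of the true-score variance is the same as above.
True-score variance = [2²·11.6²·0.85 + 10.6²·0.84] − 49.184 = 551.886 − 49.184 = 502.702.
Reliability = 502.702 / 601.416 = 0.836.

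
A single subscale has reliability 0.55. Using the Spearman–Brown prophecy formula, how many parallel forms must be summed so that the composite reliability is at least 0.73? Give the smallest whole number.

3

k ≥ ρ*(1−ρ₁)/(ρ₁(1−ρ*)) = 0.73·0.45 / (0.55·0.27) = 2.212.
Smallest integer k = 3.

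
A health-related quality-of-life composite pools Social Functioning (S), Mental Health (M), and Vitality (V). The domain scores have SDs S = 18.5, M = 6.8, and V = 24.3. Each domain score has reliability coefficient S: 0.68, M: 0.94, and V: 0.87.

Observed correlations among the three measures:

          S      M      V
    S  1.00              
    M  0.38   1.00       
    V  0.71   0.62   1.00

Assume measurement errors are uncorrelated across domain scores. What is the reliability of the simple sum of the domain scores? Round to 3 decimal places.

0.901

Var(S+M+V) = 18.5² + 6.8² + 24.3² + 2·[18.5·6.8·0.38 + 18.5·24.3·0.71 + 6.8·24.3·0.62] = 978.98 + 938.867 = 1917.85.
Because errors are independent across components, Cov(Tᵢ,Tⱼ) = Cov(Xᵢ,Xⱼ); the off-diagonal part of the true-score variance is the same as above.
True-score variance = [18.5²·0.68 + 6.8²·0.94 + 24.3²·0.87] + 938.867 = 789.922 + 938.867 = 1728.79.
Reliability = 1728.79 / 1917.85 = 0.901.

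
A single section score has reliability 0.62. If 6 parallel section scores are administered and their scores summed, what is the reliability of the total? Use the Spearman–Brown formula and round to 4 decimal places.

ρ_k = kρ / (1 + (k−1)ρ) = 6·0.62 / (1 + 5·0.62) = 3.720 / 4.100 = 0.9073.

0.9073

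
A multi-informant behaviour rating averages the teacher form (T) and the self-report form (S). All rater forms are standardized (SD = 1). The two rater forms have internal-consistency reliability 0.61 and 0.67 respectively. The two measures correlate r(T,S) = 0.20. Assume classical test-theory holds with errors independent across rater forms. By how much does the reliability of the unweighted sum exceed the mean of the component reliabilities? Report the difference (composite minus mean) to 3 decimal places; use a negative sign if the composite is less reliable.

Var(sum) = 2 + 0.4 = 2.4; true-score variance = 1.28 + 0.4 = 1.68; composite reliability = 0.7000.
Mean component reliability = 0.6400.
Difference = 0.7000 − 0.6400 = 0.060.

0.060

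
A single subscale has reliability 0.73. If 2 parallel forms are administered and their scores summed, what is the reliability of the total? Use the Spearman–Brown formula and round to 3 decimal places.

ρ_k = kρ / (1 + (k−1)ρ) = 2·0.73 / (1 + 1·0.73) = 1.460 / 1.730 = 0.844.

0.844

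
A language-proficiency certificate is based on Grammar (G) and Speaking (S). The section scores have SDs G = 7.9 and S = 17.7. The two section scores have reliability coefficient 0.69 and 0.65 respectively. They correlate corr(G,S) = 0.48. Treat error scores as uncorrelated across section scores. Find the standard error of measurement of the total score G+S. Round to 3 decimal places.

Var(total) = 375.7 + 134.237 = 509.937.
True-score variance = 246.701 + 134.237 = 380.938, so reliability = 0.7470.
Error variance = 509.937 − 380.938 = 128.999; SEM = √128.999 = 11.358.

11.358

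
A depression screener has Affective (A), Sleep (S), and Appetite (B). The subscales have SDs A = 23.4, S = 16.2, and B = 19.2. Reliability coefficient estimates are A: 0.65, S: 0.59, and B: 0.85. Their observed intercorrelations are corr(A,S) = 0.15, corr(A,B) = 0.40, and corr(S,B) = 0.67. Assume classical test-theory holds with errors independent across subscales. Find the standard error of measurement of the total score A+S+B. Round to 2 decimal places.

Var(total) = 1178.64 + 889.942 = 2068.58.
True-score variance = 824.098 + 889.942 = 1714.04, so reliability = 0.8286.
Error variance = 2068.58 − 1714.04 = 354.542; SEM = √354.542 = 18.83.

18.83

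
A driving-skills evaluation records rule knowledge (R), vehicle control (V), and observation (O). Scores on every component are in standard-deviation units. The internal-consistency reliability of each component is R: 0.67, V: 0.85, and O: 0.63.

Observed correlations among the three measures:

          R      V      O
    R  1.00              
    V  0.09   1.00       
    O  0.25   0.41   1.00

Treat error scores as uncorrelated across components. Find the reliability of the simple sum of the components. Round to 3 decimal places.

0.811

Var(R+V+O) = 3 + 2·[0.09 + 0.25 + 0.41] = 3 + 1.5 = 4.5.
Under uncorrelated errors the observed covariances equal the true-score covariances, so only the own-variance terms attenuate.
True-score variance = [0.67 + 0.85 + 0.63] + 1.5 = 2.15 + 1.5 = 3.65.
Reliability = 3.65 / 4.5 = 0.811.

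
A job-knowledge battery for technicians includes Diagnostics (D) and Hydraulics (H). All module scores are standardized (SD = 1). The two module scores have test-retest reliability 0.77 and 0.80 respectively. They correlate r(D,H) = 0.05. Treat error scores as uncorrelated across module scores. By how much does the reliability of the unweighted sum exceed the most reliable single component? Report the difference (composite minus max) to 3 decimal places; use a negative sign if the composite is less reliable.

-0.005

Var(sum) = 2 + 0.1 = 2.1; true-score variance = 1.57 + 0.1 = 1.67; composite reliability = 0.7952.
Max component reliability = 0.8000.
Difference = 0.7952 − 0.8000 = -0.005.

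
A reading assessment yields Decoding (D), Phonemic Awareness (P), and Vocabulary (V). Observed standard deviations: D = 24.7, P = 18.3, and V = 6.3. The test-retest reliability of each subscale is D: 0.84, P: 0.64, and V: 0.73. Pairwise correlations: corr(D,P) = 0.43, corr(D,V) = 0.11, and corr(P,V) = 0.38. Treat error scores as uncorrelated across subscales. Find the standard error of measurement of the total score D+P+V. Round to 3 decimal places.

15.129

Var(total) = 984.67 + 510.583 = 1495.25.
True-score variance = 755.779 + 510.583 = 1266.36, so reliability = 0.8469.
Error variance = 1495.25 − 1266.36 = 228.891; SEM = √228.891 = 15.129.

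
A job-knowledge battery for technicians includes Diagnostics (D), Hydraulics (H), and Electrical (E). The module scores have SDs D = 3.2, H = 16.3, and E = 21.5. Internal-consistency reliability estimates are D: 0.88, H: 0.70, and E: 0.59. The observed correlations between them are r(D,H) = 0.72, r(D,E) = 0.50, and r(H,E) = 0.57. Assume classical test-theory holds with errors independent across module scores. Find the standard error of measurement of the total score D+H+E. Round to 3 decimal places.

Var(total) = 738.18 + 543.423 = 1281.6.
True-score variance = 467.722 + 543.423 = 1011.15, so reliability = 0.7890.
Error variance = 1281.6 − 1011.15 = 270.458; SEM = √270.458 = 16.446.

16.446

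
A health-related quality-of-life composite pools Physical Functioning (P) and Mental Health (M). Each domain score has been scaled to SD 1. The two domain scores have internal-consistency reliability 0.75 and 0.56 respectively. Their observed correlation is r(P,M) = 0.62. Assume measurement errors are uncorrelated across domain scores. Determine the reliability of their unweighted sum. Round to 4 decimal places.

0.7870

Var(P+M) = 2 + 2·[0.62] = 2 + 1.24 = 3.24.
Under uncorrelated errors the observed covariances equal the true-score covariances, so only the own-variance terms attenuate.
True-score variance = [0.75 + 0.56] + 1.24 = 1.31 + 1.24 = 2.55.
Reliability = 2.55 / 3.24 = 0.7870.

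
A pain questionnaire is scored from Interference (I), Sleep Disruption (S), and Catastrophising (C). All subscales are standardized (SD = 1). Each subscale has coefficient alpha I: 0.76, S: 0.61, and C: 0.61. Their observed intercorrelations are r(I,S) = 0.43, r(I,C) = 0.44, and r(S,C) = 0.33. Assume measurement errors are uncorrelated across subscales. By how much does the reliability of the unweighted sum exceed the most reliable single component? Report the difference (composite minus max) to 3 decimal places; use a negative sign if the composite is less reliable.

Var(sum) = 3 + 2.4 = 5.4; true-score variance = 1.98 + 2.4 = 4.38; composite reliability = 0.8111.
Max component reliability = 0.7600.
Difference = 0.8111 − 0.7600 = 0.051.

0.051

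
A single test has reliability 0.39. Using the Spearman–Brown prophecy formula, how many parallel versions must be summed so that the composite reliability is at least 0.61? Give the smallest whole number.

k ≥ ρ*(1−ρ₁)/(ρ₁(1−ρ*)) = 0.61·0.61 / (0.39·0.39) = 2.446.
Smallest integer k = 3.

3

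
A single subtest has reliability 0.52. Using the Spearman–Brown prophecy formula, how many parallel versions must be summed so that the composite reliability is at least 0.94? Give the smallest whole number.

15

k ≥ ρ*(1−ρ₁)/(ρ₁(1−ρ*)) = 0.94·0.48 / (0.52·0.06) = 14.462.
Smallest integer k = 15.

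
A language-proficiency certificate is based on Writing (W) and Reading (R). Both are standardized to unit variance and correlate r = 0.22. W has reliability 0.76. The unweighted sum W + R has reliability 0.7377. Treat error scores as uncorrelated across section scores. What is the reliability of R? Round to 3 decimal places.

0.600

Var(W+R) = 2 + 2·0.22 = 2.440.
True-score variance = ρ_W + ρ_R + 2·0.22, so 0.7377 = (0.76 + ρ_R + 0.44) / 2.440.
ρ_R = 0.7377·2.440 − 0.76 − 0.44 = 0.600.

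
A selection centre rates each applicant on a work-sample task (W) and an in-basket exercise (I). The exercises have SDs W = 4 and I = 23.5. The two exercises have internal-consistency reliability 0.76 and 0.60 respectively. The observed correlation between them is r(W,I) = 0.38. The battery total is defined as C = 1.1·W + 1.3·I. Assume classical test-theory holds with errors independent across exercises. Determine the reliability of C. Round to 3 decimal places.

Var(C) = 1.1²·4² + 1.3²·23.5² + 2·[1.43·4·23.5·0.38] = 952.663 + 102.159 = 1054.82.
Under uncorrelated errors the observed covariances equal the true-score covariances, so only the own-variance terms attenuate.
True-score variance = [1.1²·4²·0.76 + 1.3²·23.5²·0.60] + 102.159 = 574.695 + 102.159 = 676.854.
Reliability = 676.854 / 1054.82 = 0.642.

0.642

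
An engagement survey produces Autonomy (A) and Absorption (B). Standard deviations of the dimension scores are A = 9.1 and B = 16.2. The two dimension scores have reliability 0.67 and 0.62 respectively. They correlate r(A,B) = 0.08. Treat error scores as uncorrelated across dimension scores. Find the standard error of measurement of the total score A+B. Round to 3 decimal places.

11.272

Var(total) = 345.25 + 23.5872 = 368.837.
True-score variance = 218.195 + 23.5872 = 241.783, so reliability = 0.6555.
Error variance = 368.837 − 241.783 = 127.055; SEM = √127.055 = 11.272.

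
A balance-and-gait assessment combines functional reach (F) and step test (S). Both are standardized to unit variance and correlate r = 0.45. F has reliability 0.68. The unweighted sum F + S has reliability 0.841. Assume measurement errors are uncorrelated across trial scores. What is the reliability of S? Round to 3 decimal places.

Var(F+S) = 2 + 2·0.45 = 2.900.
True-score variance = ρ_F + ρ_S + 2·0.45, so 0.841 = (0.68 + ρ_S + 0.90) / 2.900.
ρ_S = 0.841·2.900 − 0.68 − 0.90 = 0.859.

0.859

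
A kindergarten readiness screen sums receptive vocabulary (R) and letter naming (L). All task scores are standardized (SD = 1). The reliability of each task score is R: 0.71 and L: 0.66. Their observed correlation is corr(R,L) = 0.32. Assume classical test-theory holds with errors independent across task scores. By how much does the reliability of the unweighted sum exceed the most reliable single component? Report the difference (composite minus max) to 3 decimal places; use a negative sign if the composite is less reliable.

0.051

Var(sum) = 2 + 0.64 = 2.64; true-score variance = 1.37 + 0.64 = 2.01; composite reliability = 0.7614.
Max component reliability = 0.7100.
Difference = 0.7614 − 0.7100 = 0.051.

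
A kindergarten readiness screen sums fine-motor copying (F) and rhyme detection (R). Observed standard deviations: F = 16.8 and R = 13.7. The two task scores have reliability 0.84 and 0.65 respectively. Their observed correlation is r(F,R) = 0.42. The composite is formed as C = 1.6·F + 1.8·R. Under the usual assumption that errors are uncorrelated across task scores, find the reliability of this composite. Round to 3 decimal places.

Var(C) = 1.6²·16.8² + 1.8²·13.7² + 2·[2.88·16.8·13.7·0.42] = 1330.65 + 556.803 = 1887.45.
Under uncorrelated errors the observed covariances equal the true-score covariances, so only the own-variance terms attenuate.
True-score variance = [1.6²·16.8²·0.84 + 1.8²·13.7²·0.65] + 556.803 = 1002.2 + 556.803 = 1559.01.
Reliability = 1559.01 / 1887.45 = 0.826.

0.826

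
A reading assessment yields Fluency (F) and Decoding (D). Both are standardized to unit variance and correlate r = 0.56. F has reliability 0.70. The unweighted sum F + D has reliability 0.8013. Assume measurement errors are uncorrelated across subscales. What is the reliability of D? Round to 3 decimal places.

Var(F+D) = 2 + 2·0.56 = 3.120.
True-score variance = ρ_F + ρ_D + 2·0.56, so 0.8013 = (0.70 + ρ_D + 1.12) / 3.120.
ρ_D = 0.8013·3.120 − 0.70 − 1.12 = 0.680.

0.680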